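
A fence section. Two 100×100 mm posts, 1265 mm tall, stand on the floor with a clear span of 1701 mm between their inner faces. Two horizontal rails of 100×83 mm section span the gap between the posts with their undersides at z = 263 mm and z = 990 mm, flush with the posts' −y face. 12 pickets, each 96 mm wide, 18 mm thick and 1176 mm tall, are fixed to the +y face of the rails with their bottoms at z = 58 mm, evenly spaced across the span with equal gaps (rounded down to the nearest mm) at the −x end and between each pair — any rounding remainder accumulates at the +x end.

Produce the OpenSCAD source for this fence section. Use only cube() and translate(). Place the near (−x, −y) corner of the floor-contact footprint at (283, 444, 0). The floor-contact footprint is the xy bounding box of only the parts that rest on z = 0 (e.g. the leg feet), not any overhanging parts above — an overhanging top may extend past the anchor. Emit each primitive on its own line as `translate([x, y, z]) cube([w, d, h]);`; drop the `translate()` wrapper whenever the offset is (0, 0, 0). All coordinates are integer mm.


translate([283, 444, 0]) cube([100, 100, 1265]);
translate([2084, 444, 0]) cube([100, 100, 1265]);
translate([383, 444, 263]) cube([1701, 100, 83]);
translate([383, 444, 990]) cube([1701, 100, 83]);
translate([425, 544, 58]) cube([96, 18, 1176]);
translate([563, 544, 58]) cube([96, 18, 1176]);
translate([701, 544, 58]) cube([96, 18, 1176]);
translate([839, 544, 58]) cube([96, 18, 1176]);
translate([977, 544, 58]) cube([96, 18, 1176]);
translate([1115, 544, 58]) cube([96, 18, 1176]);
translate([1253, 544, 58]) cube([96, 18, 1176]);
translate([1391, 544, 58]) cube([96, 18, 1176]);
translate([1529, 544, 58]) cube([96, 18, 1176]);
translate([1667, 544, 58]) cube([96, 18, 1176]);
translate([1805, 544, 58]) cube([96, 18, 1176]);
translate([1943, 544, 58]) cube([96, 18, 1176]);


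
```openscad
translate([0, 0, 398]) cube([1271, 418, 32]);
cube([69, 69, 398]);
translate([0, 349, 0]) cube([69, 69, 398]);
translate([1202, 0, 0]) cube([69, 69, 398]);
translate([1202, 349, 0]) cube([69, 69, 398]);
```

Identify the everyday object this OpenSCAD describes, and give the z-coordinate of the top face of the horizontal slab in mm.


A bench. The seat-top height is 430 mm.

A long slab on four corner posts — a bench. The slab sits at z = 398 with thickness 32, so the top is 398 + 32 = 430 mm.


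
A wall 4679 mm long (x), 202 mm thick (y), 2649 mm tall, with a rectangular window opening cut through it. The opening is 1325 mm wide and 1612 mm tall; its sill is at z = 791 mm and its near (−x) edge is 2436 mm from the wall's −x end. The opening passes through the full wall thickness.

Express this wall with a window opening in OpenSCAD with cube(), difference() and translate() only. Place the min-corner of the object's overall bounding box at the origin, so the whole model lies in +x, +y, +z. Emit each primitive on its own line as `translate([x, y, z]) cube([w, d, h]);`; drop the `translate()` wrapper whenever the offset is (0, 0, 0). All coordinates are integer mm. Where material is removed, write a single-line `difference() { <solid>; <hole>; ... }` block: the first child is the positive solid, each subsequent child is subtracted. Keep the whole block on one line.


difference() { cube([4679, 202, 2649]); translate([2436, 0, 791]) cube([1325, 202, 1612]); }


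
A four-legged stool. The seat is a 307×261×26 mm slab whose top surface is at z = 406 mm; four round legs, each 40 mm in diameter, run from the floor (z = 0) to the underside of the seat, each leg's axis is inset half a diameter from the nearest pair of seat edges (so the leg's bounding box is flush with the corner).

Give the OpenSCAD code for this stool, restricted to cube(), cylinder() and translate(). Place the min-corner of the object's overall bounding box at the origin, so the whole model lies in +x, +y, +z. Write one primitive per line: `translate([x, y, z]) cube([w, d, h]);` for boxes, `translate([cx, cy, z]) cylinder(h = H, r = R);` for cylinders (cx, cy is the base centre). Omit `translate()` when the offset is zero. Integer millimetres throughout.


translate([0, 0, 380]) cube([307, 261, 26]);
translate([20, 20, 0]) cylinder(h = 380, r = 20);
translate([287, 20, 0]) cylinder(h = 380, r = 20);
translate([20, 241, 0]) cylinder(h = 380, r = 20);
translate([287, 241, 0]) cylinder(h = 380, r = 20);


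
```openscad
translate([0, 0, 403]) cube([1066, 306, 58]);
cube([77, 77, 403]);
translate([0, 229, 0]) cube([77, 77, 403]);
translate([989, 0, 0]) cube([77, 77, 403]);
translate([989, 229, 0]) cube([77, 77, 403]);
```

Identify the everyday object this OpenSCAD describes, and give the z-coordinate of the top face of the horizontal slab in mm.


A bench. The seat-top height is 461 mm.

A long slab on four corner posts — a bench. The slab sits at z = 403 with thickness 58, so the top is 403 + 58 = 461 mm.


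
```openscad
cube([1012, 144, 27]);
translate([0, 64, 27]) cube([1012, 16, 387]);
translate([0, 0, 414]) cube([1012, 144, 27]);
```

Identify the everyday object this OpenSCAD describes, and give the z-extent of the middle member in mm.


An I-beam. The web height is 387 mm.

Two wide flanges with a thin centred web — an I-beam. Overall 441 mm minus two 27 mm flanges gives a web of 441 − 2·27 = 387 mm.


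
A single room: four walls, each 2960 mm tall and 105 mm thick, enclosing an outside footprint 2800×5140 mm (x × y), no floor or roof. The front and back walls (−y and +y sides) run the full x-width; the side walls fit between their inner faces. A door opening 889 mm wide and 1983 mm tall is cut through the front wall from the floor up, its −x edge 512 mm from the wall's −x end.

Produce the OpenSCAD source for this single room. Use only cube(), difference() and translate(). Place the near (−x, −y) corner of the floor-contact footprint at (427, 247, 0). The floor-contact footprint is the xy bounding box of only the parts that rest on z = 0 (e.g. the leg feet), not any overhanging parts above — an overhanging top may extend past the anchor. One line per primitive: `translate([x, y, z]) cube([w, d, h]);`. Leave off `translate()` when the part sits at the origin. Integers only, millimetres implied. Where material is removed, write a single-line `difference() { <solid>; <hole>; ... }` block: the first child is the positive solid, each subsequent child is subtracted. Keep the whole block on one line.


difference() { translate([427, 247, 0]) cube([2800, 105, 2960]); translate([939, 247, 0]) cube([889, 105, 1983]); }
translate([427, 5282, 0]) cube([2800, 105, 2960]);
translate([427, 352, 0]) cube([105, 4930, 2960]);
translate([3122, 352, 0]) cube([105, 4930, 2960]);


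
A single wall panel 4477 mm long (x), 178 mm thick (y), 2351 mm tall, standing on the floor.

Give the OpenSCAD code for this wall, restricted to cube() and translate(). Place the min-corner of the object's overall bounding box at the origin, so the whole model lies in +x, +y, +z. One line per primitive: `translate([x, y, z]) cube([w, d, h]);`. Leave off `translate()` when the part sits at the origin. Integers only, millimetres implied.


cube([4477, 178, 2351]);


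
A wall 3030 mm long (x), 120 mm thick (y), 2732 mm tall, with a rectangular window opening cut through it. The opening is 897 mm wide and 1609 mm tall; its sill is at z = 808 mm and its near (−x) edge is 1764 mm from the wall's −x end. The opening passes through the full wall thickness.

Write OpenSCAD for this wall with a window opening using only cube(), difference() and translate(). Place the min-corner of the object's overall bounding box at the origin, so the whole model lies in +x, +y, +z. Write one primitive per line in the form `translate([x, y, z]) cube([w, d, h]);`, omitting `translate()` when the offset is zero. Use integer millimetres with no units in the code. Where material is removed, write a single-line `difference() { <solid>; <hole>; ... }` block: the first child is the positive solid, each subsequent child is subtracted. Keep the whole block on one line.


difference() { cube([3030, 120, 2732]); translate([1764, 0, 808]) cube([897, 120, 1609]); }


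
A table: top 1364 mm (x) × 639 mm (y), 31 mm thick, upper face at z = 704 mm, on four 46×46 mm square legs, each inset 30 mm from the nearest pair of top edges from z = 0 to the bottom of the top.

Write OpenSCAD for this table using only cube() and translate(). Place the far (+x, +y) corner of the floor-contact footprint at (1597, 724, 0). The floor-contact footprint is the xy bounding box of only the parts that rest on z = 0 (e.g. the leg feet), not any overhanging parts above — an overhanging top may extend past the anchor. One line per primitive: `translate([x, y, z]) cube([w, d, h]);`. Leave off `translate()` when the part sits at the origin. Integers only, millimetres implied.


translate([263, 115, 673]) cube([1364, 639, 31]);
translate([293, 145, 0]) cube([46, 46, 673]);
translate([1551, 145, 0]) cube([46, 46, 673]);
translate([293, 678, 0]) cube([46, 46, 673]);
translate([1551, 678, 0]) cube([46, 46, 673]);


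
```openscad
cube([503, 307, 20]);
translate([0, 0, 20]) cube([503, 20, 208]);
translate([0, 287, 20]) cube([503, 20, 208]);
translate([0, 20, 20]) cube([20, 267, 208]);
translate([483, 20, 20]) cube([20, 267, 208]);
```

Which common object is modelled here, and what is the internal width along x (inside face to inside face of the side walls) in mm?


An open box. The internal width is 463 mm.

A 503×307 base slab with four walls standing on it — an open box. The base is 503 mm wide and the walls are 20 mm thick, so the internal width is 503 − 2 × 20 = 463 mm.


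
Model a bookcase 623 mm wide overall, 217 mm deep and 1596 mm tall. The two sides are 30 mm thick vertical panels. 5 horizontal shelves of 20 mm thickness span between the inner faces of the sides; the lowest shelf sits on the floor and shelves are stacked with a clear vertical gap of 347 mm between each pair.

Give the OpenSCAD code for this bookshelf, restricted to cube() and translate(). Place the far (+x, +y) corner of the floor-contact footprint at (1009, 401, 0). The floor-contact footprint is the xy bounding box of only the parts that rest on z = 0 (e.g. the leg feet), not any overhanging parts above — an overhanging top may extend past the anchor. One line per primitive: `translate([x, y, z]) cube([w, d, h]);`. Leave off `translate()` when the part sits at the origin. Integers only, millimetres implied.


translate([386, 184, 0]) cube([30, 217, 1596]);
translate([979, 184, 0]) cube([30, 217, 1596]);
translate([416, 184, 0]) cube([563, 217, 20]);
translate([416, 184, 367]) cube([563, 217, 20]);
translate([416, 184, 734]) cube([563, 217, 20]);
translate([416, 184, 1101]) cube([563, 217, 20]);
translate([416, 184, 1468]) cube([563, 217, 20]);


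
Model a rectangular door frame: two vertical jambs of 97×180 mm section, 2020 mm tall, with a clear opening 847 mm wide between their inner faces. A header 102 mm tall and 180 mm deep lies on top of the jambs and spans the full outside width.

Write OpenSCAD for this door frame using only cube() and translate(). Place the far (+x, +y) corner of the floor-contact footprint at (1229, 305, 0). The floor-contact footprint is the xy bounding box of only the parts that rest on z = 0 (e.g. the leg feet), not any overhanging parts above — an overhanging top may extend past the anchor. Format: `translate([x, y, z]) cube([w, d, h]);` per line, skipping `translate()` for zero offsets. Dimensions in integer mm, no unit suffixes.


translate([188, 125, 0]) cube([97, 180, 2020]);
translate([1132, 125, 0]) cube([97, 180, 2020]);
translate([188, 125, 2020]) cube([1041, 180, 102]);


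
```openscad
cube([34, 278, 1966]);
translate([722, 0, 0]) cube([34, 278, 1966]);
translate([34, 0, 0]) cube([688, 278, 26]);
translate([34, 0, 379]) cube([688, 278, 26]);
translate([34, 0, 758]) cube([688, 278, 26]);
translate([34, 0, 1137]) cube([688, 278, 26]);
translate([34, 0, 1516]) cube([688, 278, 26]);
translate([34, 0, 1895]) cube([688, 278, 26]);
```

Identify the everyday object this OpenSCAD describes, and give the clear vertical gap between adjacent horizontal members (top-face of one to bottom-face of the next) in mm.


A bookshelf. The clear shelf gap is 353 mm.

Two tall side panels with 6 horizontal boards between them — a bookshelf. The first two shelf undersides are at z = 0 and z = 379; with shelf thickness 26, the clear gap is 379 − 0 − 26 = 353 mm.


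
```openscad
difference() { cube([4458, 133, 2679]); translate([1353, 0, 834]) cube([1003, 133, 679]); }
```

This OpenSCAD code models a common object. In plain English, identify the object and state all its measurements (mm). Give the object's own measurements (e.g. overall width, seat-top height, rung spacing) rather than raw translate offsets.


A wall 4458 mm long (x), 133 mm thick (y), 2679 mm tall, with a rectangular window opening cut through it. The opening is 1003 mm wide and 679 mm tall; its sill is at z = 834 mm and its near (−x) edge is 1353 mm from the wall's −x end. The opening passes through the full wall thickness.


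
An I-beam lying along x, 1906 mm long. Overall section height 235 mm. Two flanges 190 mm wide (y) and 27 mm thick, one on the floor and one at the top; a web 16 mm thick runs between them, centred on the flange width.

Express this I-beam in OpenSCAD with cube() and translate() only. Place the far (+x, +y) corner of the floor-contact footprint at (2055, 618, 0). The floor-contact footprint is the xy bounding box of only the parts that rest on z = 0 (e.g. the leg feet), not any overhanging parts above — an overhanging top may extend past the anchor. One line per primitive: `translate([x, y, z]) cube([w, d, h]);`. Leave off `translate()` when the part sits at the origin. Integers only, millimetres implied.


translate([149, 428, 0]) cube([1906, 190, 27]);
translate([149, 515, 27]) cube([1906, 16, 181]);
translate([149, 428, 208]) cube([1906, 190, 27]);


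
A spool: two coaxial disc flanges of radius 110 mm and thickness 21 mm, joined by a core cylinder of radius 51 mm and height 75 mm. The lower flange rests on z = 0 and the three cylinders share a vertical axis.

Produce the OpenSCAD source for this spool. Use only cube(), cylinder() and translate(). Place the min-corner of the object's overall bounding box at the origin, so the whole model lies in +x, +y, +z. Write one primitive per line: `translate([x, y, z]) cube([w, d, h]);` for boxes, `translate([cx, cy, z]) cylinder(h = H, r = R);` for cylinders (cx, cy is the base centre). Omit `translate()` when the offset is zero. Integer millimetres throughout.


translate([110, 110, 0]) cylinder(h = 21, r = 110);
translate([110, 110, 21]) cylinder(h = 75, r = 51);
translate([110, 110, 96]) cylinder(h = 21, r = 110);


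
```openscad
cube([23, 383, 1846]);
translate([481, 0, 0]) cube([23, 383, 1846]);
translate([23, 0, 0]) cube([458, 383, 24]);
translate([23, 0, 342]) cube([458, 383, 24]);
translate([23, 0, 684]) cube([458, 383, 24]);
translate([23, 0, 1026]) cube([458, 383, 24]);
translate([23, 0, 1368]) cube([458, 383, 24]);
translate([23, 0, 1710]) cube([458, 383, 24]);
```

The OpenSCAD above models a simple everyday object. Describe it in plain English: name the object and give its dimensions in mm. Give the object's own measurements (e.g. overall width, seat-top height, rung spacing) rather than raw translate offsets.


An open bookshelf. Two side panels, each 23 mm thick, 383 mm deep and 1846 mm tall, stand 504 mm apart (outside-to-outside). Between them sit 6 shelves, each 24 mm thick and 383 mm deep, spanning the full gap between the sides. The bottom shelf rests on the floor (its underside at z = 0) and the clear gap between one shelf's top and the next shelf's underside is 318 mm.


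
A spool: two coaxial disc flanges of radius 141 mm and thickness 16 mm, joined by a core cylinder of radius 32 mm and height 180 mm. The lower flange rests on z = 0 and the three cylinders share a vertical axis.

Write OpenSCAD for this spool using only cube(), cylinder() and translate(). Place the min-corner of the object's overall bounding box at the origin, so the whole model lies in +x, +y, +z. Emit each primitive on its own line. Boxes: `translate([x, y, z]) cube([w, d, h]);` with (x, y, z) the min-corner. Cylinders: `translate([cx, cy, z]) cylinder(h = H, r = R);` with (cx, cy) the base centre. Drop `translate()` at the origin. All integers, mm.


translate([141, 141, 0]) cylinder(h = 16, r = 141);
translate([141, 141, 16]) cylinder(h = 180, r = 32);
translate([141, 141, 196]) cylinder(h = 16, r = 141);


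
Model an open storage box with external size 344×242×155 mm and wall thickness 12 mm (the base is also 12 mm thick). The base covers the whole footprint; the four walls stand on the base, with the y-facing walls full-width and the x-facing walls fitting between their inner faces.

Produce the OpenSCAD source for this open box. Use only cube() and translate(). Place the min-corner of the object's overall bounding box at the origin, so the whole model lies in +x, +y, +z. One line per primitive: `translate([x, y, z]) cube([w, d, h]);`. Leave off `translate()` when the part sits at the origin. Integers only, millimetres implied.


cube([344, 242, 12]);
translate([0, 0, 12]) cube([344, 12, 143]);
translate([0, 230, 12]) cube([344, 12, 143]);
translate([0, 12, 12]) cube([12, 218, 143]);
translate([332, 12, 12]) cube([12, 218, 143]);


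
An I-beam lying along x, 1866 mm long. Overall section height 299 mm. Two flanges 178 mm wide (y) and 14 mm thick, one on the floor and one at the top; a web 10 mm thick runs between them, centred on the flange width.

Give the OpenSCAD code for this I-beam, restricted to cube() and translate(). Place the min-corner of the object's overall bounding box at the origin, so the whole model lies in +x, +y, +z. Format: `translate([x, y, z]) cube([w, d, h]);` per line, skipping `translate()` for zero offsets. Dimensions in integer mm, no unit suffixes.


cube([1866, 178, 14]);
translate([0, 84, 14]) cube([1866, 10, 271]);
translate([0, 0, 285]) cube([1866, 178, 14]);


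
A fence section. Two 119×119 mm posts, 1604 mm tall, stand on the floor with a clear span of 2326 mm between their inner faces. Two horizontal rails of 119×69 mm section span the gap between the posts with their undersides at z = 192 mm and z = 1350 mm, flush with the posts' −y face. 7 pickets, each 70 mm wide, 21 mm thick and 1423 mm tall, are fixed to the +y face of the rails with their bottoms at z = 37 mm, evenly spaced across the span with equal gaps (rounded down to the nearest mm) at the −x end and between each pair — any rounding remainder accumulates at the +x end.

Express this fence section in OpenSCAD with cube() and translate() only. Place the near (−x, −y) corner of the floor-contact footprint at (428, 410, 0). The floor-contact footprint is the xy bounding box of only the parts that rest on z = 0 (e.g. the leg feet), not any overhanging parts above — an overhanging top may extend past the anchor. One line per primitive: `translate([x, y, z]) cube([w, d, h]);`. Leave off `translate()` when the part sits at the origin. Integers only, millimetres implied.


translate([428, 410, 0]) cube([119, 119, 1604]);
translate([2873, 410, 0]) cube([119, 119, 1604]);
translate([547, 410, 192]) cube([2326, 119, 69]);
translate([547, 410, 1350]) cube([2326, 119, 69]);
translate([776, 529, 37]) cube([70, 21, 1423]);
translate([1075, 529, 37]) cube([70, 21, 1423]);
translate([1374, 529, 37]) cube([70, 21, 1423]);
translate([1673, 529, 37]) cube([70, 21, 1423]);
translate([1972, 529, 37]) cube([70, 21, 1423]);
translate([2271, 529, 37]) cube([70, 21, 1423]);
translate([2570, 529, 37]) cube([70, 21, 1423]);


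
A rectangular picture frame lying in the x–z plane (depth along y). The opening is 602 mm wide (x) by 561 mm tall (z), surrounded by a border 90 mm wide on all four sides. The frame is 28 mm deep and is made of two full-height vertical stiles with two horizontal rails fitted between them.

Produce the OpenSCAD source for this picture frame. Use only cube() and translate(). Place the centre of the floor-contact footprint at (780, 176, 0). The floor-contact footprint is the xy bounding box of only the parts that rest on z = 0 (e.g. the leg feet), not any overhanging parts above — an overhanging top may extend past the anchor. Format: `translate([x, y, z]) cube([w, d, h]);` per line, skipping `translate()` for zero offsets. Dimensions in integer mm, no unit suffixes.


translate([389, 162, 0]) cube([90, 28, 741]);
translate([1081, 162, 0]) cube([90, 28, 741]);
translate([479, 162, 0]) cube([602, 28, 90]);
translate([479, 162, 651]) cube([602, 28, 90]);


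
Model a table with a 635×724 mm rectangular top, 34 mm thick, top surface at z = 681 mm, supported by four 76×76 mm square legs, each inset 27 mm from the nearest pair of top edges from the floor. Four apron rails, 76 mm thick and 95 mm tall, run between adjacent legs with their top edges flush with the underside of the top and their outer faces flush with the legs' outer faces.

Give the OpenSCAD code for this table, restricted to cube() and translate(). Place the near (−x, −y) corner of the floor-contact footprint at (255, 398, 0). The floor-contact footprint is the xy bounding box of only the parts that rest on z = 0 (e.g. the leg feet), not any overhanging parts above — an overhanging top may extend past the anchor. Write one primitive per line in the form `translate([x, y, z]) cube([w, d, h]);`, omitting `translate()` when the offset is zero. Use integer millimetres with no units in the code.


translate([228, 371, 647]) cube([635, 724, 34]);
translate([255, 398, 0]) cube([76, 76, 647]);
translate([760, 398, 0]) cube([76, 76, 647]);
translate([255, 992, 0]) cube([76, 76, 647]);
translate([760, 992, 0]) cube([76, 76, 647]);
translate([331, 398, 552]) cube([429, 76, 95]);
translate([331, 992, 552]) cube([429, 76, 95]);
translate([255, 474, 552]) cube([76, 518, 95]);
translate([760, 474, 552]) cube([76, 518, 95]);


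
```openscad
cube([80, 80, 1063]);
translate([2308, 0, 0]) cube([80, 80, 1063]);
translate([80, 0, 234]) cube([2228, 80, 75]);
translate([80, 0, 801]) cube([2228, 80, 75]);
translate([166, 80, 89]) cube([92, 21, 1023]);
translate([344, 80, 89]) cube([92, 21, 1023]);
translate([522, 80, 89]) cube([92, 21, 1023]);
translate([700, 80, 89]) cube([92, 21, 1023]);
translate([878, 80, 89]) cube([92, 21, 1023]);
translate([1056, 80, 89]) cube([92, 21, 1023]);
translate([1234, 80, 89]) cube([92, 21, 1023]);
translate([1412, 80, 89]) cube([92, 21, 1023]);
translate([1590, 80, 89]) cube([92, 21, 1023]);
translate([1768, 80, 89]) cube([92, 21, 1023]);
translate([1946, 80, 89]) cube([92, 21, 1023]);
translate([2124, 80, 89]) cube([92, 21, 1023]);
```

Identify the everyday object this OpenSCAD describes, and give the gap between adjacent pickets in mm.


A fence section. The picket gap is 86 mm.

Two posts, two rails, 12 pickets — a fence section. Span 2228 mm holds 12 pickets of 92 mm with 13 equal gaps: ⌊(2228 − 12·92) / 13⌋ = 86 mm.


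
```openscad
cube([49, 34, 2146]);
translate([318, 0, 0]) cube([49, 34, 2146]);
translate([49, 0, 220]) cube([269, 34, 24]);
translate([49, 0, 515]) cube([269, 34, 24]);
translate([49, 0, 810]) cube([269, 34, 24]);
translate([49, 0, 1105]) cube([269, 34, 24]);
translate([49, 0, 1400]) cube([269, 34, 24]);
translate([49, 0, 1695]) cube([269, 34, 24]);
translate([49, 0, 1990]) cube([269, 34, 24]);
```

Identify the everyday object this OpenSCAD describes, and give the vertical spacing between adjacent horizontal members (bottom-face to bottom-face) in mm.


A ladder. The rung spacing is 295 mm.

Two tall 49×34 posts with 7 short bars between them — a ladder. Adjacent rungs sit at z = 220 and z = 515, so the spacing is 515 − 220 = 295 mm.


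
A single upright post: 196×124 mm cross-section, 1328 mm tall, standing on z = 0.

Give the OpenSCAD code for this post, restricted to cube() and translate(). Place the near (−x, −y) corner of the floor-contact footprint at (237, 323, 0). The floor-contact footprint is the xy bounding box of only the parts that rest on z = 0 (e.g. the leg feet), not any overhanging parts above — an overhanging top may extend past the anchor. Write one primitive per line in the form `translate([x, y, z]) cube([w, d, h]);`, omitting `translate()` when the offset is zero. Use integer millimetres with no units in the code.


translate([237, 323, 0]) cube([196, 124, 1328]);


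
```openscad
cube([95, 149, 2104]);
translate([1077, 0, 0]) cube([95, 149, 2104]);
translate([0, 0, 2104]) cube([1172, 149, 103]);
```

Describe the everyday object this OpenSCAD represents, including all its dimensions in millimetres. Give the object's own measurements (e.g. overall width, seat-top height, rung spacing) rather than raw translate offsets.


A door frame. The clear opening is 982 mm wide and 2104 mm high. Two 95 mm wide jambs, 149 mm deep, stand either side of the opening from the floor to the top of the opening. A 103 mm thick head sits across the top of both jambs, spanning the full outside width of the frame.


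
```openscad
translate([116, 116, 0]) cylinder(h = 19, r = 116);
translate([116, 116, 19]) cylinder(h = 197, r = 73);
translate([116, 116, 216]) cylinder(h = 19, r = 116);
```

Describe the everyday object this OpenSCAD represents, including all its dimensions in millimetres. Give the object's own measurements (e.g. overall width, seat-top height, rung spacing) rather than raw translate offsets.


A spool: two coaxial disc flanges of radius 116 mm and thickness 19 mm, joined by a core cylinder of radius 73 mm and height 197 mm. The lower flange rests on z = 0 and the three cylinders share a vertical axis.


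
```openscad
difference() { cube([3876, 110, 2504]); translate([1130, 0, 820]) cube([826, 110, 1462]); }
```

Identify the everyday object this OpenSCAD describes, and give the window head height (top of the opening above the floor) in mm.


A wall with a window opening. The window head height is 2282 mm.

A wall with a rectangular opening subtracted — a window. Sill at z = 820, opening 1462 mm tall, so the head is at 820 + 1462 = 2282 mm.


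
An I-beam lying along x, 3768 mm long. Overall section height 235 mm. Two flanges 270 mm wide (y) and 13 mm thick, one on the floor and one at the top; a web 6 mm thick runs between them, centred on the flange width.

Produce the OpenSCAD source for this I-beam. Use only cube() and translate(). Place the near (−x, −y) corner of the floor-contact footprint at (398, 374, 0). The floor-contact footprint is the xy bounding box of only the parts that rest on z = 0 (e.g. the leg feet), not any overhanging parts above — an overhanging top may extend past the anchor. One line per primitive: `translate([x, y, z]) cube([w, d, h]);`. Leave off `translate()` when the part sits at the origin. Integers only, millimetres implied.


translate([398, 374, 0]) cube([3768, 270, 13]);
translate([398, 506, 13]) cube([3768, 6, 209]);
translate([398, 374, 222]) cube([3768, 270, 13]);


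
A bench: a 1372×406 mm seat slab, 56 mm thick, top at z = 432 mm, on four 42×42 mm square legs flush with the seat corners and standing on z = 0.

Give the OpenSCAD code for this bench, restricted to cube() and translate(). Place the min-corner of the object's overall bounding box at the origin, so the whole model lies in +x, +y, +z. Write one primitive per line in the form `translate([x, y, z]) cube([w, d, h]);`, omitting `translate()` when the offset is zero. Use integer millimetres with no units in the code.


// leg_h = 432 − 56 = 376
translate([0, 0, 376]) cube([1372, 406, 56]);
cube([42, 42, 376]);
translate([0, 364, 0]) cube([42, 42, 376]);
translate([1330, 0, 0]) cube([42, 42, 376]);
translate([1330, 364, 0]) cube([42, 42, 376]);


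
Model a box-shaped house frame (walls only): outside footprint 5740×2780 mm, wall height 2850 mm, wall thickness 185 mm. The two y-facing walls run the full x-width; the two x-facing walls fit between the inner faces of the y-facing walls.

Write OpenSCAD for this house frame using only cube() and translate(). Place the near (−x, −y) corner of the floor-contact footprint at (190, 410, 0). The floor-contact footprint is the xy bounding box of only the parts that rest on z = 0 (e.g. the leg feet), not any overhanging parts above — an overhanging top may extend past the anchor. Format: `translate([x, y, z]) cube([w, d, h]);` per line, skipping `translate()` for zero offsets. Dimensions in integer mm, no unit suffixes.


translate([190, 410, 0]) cube([5740, 185, 2850]);
translate([190, 3005, 0]) cube([5740, 185, 2850]);
translate([190, 595, 0]) cube([185, 2410, 2850]);
translate([5745, 595, 0]) cube([185, 2410, 2850]);


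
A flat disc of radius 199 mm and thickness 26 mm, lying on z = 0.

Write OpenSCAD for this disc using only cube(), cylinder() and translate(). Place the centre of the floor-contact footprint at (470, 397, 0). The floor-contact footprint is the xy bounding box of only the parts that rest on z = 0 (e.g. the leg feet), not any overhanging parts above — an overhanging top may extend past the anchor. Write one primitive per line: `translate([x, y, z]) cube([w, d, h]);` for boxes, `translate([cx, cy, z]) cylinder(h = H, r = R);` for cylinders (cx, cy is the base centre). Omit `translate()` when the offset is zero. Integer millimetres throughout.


translate([470, 397, 0]) cylinder(h = 26, r = 199);


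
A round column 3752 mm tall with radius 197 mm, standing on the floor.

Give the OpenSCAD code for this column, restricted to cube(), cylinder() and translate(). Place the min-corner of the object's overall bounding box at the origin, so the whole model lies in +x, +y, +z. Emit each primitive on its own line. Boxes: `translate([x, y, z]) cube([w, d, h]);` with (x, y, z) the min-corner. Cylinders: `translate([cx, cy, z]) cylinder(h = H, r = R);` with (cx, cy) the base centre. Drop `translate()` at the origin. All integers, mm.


translate([197, 197, 0]) cylinder(h = 3752, r = 197);


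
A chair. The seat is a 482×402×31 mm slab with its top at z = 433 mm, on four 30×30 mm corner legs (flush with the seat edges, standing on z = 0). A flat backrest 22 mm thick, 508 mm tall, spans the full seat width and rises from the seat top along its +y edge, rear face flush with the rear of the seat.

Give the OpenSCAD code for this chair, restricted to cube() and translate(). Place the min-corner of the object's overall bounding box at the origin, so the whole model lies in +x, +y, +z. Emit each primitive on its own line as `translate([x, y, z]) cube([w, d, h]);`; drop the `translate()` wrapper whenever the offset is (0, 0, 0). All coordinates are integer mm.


// leg_h = 433 - 31 = 402
translate([0, 0, 402]) cube([482, 402, 31]);
cube([30, 30, 402]);
translate([452, 0, 0]) cube([30, 30, 402]);
translate([0, 372, 0]) cube([30, 30, 402]);
translate([452, 372, 0]) cube([30, 30, 402]);
translate([0, 380, 433]) cube([482, 22, 508]);


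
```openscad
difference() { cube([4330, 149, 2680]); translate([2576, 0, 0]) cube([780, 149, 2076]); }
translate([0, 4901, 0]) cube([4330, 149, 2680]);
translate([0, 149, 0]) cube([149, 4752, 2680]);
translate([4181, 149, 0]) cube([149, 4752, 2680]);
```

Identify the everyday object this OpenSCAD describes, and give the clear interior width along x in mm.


A single room. The interior width is 4032 mm.

Four walls enclosing a rectangle with a door in the front wall — a room. Outside width 4330 minus two 149 mm walls gives 4032 mm.


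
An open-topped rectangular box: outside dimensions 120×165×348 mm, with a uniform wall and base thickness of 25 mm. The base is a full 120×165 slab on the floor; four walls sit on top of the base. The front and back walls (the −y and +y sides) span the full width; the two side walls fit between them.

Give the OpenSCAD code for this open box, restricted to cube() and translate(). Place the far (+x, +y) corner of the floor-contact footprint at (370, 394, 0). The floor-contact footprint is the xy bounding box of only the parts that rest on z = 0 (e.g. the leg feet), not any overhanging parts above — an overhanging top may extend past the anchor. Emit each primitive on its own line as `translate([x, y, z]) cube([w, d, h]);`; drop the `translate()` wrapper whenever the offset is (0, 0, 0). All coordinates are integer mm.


translate([250, 229, 0]) cube([120, 165, 25]);
translate([250, 229, 25]) cube([120, 25, 323]);
translate([250, 369, 25]) cube([120, 25, 323]);
translate([250, 254, 25]) cube([25, 115, 323]);
translate([345, 254, 25]) cube([25, 115, 323]);


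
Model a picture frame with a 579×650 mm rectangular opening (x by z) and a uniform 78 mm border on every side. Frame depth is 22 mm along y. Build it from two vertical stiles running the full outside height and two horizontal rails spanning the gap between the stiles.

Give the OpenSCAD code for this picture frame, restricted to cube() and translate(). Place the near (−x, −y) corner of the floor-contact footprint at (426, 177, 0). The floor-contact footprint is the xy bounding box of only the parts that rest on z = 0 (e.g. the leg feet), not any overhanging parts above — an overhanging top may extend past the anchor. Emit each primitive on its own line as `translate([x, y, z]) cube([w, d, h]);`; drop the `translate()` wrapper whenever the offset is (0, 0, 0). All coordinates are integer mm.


translate([426, 177, 0]) cube([78, 22, 806]);
translate([1083, 177, 0]) cube([78, 22, 806]);
translate([504, 177, 0]) cube([579, 22, 78]);
translate([504, 177, 728]) cube([579, 22, 78]);


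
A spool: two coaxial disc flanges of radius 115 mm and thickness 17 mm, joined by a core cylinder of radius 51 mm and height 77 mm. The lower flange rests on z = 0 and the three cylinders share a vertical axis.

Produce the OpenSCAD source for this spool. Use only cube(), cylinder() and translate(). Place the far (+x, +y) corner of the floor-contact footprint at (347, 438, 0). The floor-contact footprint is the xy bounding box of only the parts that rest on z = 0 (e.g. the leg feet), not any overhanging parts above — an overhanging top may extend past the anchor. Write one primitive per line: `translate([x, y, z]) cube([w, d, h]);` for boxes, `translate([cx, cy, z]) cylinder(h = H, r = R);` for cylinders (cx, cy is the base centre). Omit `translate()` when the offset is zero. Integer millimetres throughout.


translate([232, 323, 0]) cylinder(h = 17, r = 115);
translate([232, 323, 17]) cylinder(h = 77, r = 51);
translate([232, 323, 94]) cylinder(h = 17, r = 115);


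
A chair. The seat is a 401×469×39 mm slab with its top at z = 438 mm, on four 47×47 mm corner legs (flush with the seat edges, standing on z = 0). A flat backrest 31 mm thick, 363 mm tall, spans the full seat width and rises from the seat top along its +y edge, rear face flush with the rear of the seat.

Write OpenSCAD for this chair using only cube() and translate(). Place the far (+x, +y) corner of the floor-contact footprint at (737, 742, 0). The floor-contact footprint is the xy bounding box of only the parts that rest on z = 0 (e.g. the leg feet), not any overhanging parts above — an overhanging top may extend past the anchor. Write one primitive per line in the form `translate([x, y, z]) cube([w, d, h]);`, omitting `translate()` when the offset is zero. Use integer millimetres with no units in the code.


// leg_h = 438 - 39 = 399
translate([336, 273, 399]) cube([401, 469, 39]);
translate([336, 273, 0]) cube([47, 47, 399]);
translate([690, 273, 0]) cube([47, 47, 399]);
translate([336, 695, 0]) cube([47, 47, 399]);
translate([690, 695, 0]) cube([47, 47, 399]);
translate([336, 711, 438]) cube([401, 31, 363]);


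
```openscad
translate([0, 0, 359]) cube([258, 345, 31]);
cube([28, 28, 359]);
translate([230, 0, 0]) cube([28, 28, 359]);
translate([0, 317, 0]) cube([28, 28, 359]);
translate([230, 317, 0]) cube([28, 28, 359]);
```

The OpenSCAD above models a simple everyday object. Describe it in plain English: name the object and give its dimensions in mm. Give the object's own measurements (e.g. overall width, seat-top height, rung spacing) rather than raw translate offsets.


A four-legged stool. The seat is a 258×345×31 mm slab whose top surface is at z = 390 mm; four square legs, each 28×28 mm in cross-section, run from the floor (z = 0) to the underside of the seat, each flush with a corner of the seat.


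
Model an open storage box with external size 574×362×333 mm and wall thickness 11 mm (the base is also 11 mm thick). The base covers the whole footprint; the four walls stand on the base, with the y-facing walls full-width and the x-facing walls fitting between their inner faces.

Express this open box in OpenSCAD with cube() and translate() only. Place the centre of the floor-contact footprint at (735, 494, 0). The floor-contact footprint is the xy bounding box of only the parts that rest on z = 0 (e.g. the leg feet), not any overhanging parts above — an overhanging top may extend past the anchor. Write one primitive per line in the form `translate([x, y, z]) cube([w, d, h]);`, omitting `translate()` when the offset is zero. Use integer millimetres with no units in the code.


translate([448, 313, 0]) cube([574, 362, 11]);
translate([448, 313, 11]) cube([574, 11, 322]);
translate([448, 664, 11]) cube([574, 11, 322]);
translate([448, 324, 11]) cube([11, 340, 322]);
translate([1011, 324, 11]) cube([11, 340, 322]);


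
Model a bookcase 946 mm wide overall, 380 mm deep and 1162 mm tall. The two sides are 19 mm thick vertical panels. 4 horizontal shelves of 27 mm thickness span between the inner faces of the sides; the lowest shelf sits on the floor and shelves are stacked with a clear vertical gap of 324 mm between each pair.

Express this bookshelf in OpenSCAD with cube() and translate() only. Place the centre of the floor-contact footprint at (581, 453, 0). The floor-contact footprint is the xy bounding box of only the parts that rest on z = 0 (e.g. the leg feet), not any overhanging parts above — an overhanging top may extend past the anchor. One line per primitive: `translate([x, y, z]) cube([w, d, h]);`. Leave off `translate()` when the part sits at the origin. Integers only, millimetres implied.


translate([108, 263, 0]) cube([19, 380, 1162]);
translate([1035, 263, 0]) cube([19, 380, 1162]);
translate([127, 263, 0]) cube([908, 380, 27]);
translate([127, 263, 351]) cube([908, 380, 27]);
translate([127, 263, 702]) cube([908, 380, 27]);
translate([127, 263, 1053]) cube([908, 380, 27]);


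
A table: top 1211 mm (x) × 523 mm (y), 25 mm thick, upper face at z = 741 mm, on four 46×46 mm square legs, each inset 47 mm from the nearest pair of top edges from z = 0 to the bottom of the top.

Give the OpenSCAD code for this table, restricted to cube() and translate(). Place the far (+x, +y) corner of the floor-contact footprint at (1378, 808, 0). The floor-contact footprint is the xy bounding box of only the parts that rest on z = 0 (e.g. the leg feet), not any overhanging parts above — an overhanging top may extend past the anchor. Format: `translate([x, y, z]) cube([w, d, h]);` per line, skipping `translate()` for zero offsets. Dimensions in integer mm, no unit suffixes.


translate([214, 332, 716]) cube([1211, 523, 25]);
translate([261, 379, 0]) cube([46, 46, 716]);
translate([1332, 379, 0]) cube([46, 46, 716]);
translate([261, 762, 0]) cube([46, 46, 716]);
translate([1332, 762, 0]) cube([46, 46, 716]);


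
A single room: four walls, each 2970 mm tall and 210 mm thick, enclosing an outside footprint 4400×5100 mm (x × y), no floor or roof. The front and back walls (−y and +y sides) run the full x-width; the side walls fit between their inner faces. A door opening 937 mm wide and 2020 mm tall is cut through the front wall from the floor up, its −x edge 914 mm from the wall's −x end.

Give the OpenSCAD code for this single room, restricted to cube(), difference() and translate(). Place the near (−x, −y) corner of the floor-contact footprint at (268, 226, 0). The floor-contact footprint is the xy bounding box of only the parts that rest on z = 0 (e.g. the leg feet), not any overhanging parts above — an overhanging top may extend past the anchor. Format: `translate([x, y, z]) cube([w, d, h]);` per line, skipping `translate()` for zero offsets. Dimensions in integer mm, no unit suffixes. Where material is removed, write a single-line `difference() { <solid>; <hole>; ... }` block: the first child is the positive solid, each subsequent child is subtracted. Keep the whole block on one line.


difference() { translate([268, 226, 0]) cube([4400, 210, 2970]); translate([1182, 226, 0]) cube([937, 210, 2020]); }
translate([268, 5116, 0]) cube([4400, 210, 2970]);
translate([268, 436, 0]) cube([210, 4680, 2970]);
translate([4458, 436, 0]) cube([210, 4680, 2970]);
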